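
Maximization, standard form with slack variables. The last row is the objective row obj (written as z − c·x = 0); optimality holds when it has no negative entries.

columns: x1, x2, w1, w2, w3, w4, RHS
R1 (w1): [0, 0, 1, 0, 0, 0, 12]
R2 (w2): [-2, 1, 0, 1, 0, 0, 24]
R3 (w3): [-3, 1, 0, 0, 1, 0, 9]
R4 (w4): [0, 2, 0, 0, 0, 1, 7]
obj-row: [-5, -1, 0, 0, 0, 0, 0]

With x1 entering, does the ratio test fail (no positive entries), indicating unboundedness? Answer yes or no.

Every constraint-row entry in column x1 is ≤ 0, so increasing x1 is unbounded.

yes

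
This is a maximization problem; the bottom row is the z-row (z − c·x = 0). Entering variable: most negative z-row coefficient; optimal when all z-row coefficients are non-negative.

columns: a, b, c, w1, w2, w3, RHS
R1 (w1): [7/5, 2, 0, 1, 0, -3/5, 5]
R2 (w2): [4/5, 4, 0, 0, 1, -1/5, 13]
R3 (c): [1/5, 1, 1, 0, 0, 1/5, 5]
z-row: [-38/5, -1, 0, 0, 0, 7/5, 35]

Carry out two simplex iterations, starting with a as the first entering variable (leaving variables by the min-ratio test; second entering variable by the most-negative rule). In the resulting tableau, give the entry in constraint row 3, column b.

Ratio test on column a — row 1: 5/(7/5) = 25/7; row 2: 13/(4/5) = 65/4; row 3: 5/(1/5) = 25. Minimum is 25/7 at row 1 (w1 leaves); pivot element 7/5.
Divide row 1 by 7/5; eliminate column a from the other rows.
Second iteration: most negative z-row entry is -13/7 in column w3, so w3 enters.
Ratio test on column w3 — row 1: entry -3/7 ≤ 0; row 2: (71/7)/(1/7) = 71; row 3: (30/7)/(2/7) = 15. Minimum is 15 at row 3 (c leaves); pivot element 2/7.
Divide row 3 by 2/7; eliminate column w3 from the other rows.
After both pivots, the entry at constraint row 3, column b is 5/2.

5/2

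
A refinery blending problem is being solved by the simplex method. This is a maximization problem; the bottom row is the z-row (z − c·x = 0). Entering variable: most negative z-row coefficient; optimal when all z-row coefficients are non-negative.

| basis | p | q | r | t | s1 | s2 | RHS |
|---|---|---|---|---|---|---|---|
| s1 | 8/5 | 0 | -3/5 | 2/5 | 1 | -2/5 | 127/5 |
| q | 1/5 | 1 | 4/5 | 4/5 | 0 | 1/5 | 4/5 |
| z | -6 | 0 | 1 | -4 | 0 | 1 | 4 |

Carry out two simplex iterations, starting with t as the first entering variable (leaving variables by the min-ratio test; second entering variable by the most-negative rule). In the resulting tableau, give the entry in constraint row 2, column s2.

Ratio test on column t — row 1: (127/5)/(2/5) = 127/2; row 2: (4/5)/(4/5) = 1. Minimum is 1 at row 2 (q leaves); pivot element 4/5.
Divide row 2 by 4/5; eliminate column t from the other rows.
Second iteration: most negative z-row entry is -5 in column p, so p enters.
Ratio test on column p — row 1: 25/(3/2) = 50/3; row 2: 1/(1/4) = 4. Minimum is 4 at row 2 (t leaves); pivot element 1/4.
Divide row 2 by 1/4; eliminate column p from the other rows.
After both pivots, the entry at constraint row 2, column s2 is 1.

1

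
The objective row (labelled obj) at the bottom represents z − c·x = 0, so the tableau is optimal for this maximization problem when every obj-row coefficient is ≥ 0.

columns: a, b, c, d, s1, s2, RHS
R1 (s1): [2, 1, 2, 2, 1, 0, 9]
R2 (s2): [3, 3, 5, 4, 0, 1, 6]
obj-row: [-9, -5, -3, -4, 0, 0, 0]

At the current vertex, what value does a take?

a is not in the basis, so in the current basic feasible solution a = 0.

0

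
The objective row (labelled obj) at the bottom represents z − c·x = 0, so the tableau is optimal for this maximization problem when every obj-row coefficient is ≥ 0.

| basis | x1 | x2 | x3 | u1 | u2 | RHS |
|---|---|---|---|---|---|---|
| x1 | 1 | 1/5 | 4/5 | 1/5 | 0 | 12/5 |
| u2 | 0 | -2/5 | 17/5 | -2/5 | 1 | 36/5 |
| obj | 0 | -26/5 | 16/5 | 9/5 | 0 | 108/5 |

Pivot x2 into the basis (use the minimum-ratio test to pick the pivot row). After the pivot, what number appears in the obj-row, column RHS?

Ratio test on column x2 — row 1: (12/5)/(1/5) = 12; row 2: entry -2/5 ≤ 0. Minimum is 12 at row 1 (x1 leaves); pivot element 1/5.
Divide row 1 by 1/5; eliminate column x2 from the other rows.
obj-row update in column RHS: 108/5 − (-26/5)·12 = 84.

84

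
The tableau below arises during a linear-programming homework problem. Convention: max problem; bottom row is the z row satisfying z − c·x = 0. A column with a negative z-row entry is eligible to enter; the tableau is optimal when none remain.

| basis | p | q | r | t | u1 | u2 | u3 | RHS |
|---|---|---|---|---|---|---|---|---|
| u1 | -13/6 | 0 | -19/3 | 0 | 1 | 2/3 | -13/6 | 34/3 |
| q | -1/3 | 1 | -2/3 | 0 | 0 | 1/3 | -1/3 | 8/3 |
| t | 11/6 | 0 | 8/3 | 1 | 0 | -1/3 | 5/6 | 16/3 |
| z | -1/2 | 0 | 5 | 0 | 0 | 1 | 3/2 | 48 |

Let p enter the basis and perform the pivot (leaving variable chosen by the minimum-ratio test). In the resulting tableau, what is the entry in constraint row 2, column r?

-2/11

Ratio test on column p — row 1: entry -13/6 ≤ 0; row 2: entry -1/3 ≤ 0; row 3: (16/3)/(11/6) = 32/11. Minimum is 32/11 at row 3 (t leaves); pivot element 11/6.
Divide row 3 by 11/6; eliminate column p from the other rows.
Row 2 update in column r: -2/3 − (-1/3)·(16/11) = -2/11.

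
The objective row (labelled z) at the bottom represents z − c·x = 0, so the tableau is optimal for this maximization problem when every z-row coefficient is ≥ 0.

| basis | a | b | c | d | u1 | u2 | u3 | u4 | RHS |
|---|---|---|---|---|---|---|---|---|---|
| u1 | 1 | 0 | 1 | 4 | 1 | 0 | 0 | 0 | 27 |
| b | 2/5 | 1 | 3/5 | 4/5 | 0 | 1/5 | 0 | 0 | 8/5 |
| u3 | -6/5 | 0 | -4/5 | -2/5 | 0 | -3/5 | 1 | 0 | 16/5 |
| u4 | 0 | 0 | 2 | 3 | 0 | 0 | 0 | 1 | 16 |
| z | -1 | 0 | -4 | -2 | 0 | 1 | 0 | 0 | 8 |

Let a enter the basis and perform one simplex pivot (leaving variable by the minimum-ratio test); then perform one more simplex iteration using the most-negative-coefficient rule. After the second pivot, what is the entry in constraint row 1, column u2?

Ratio test on column a — row 1: 27/1 = 27; row 2: (8/5)/(2/5) = 4; row 3: entry -6/5 ≤ 0; row 4: entry 0 ≤ 0. Minimum is 4 at row 2 (b leaves); pivot element 2/5.
Divide row 2 by 2/5; eliminate column a from the other rows.
Second iteration: most negative z-row entry is -5/2 in column c, so c enters.
Ratio test on column c — row 1: entry -1/2 ≤ 0; row 2: 4/(3/2) = 8/3; row 3: 8/1 = 8; row 4: 16/2 = 8. Minimum is 8/3 at row 2 (a leaves); pivot element 3/2.
Divide row 2 by 3/2; eliminate column c from the other rows.
After both pivots, the entry at constraint row 1, column u2 is -1/3.

-1/3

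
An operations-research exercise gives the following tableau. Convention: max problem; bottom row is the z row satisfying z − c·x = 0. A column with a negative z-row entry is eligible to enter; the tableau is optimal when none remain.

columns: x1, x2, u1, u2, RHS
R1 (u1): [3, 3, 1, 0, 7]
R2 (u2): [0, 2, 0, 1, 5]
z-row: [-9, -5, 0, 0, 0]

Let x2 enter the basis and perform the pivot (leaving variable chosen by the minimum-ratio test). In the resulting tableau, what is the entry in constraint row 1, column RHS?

7/3

Ratio test on column x2 — row 1: 7/3 = 7/3; row 2: 5/2 = 5/2. Minimum is 7/3 at row 1 (u1 leaves); pivot element 3.
Divide row 1 by 3; eliminate column x2 from the other rows.
In the new row 1, the RHS entry is the old entry divided by the pivot: 7/3 = 7/3.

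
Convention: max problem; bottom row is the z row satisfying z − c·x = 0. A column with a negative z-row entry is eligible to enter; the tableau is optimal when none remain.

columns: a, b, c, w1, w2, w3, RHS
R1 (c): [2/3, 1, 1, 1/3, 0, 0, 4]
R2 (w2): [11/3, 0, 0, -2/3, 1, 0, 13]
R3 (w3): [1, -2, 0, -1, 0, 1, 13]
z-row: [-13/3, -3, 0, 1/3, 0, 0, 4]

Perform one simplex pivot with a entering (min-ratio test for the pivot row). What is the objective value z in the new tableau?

213/11

Ratio test on column a — row 1: 4/(2/3) = 6; row 2: 13/(11/3) = 39/11; row 3: 13/1 = 13. Minimum is 39/11 at row 2 (w2 leaves); pivot element 11/3.
Pivot on row 2; the z-row RHS becomes 4 − (-13/3)·(39/11) = 213/11.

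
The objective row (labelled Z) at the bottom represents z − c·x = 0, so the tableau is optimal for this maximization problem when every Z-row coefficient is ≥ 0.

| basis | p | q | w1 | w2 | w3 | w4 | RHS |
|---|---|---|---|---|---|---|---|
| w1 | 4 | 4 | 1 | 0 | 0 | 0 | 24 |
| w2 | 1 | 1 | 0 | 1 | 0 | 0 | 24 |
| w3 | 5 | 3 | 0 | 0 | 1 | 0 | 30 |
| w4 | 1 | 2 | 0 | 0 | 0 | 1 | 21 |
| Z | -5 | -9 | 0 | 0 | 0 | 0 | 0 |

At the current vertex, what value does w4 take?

w4 is basic (row 4); its value is the RHS of that row, 21.

21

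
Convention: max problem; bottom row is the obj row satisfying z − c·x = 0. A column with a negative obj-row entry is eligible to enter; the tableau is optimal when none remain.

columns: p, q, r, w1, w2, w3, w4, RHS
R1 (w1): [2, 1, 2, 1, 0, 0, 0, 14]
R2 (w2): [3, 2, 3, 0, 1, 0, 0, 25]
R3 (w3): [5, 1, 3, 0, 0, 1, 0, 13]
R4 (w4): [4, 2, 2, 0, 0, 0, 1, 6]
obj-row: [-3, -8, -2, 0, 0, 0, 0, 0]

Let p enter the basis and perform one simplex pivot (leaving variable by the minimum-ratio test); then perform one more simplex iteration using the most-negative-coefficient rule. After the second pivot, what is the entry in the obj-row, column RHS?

Ratio test on column p — row 1: 14/2 = 7; row 2: 25/3 = 25/3; row 3: 13/5 = 13/5; row 4: 6/4 = 3/2. Minimum is 3/2 at row 4 (w4 leaves); pivot element 4.
Divide row 4 by 4; eliminate column p from the other rows.
Second iteration: most negative obj-row entry is -13/2 in column q, so q enters.
Ratio test on column q — row 1: entry 0 ≤ 0; row 2: (41/2)/(1/2) = 41; row 3: entry -3/2 ≤ 0; row 4: (3/2)/(1/2) = 3. Minimum is 3 at row 4 (p leaves); pivot element 1/2.
Divide row 4 by 1/2; eliminate column q from the other rows.
After both pivots, the entry at the obj-row, column RHS is 24.

24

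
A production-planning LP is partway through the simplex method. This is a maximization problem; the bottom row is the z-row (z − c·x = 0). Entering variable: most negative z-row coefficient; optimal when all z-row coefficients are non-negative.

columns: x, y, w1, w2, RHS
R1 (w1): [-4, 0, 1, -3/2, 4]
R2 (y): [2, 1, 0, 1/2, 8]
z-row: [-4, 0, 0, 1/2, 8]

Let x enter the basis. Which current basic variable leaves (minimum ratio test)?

y

Column x entries and ratios — w1: -4 ≤ 0, skip; y: 8/2 = 4.
Smallest ratio is 4 in the row of y, so y leaves.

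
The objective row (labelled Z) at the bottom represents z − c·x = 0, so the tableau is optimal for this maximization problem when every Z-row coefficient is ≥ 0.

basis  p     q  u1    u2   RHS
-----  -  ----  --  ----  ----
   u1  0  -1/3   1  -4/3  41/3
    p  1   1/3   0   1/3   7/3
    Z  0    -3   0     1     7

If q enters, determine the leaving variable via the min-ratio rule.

p

Column q entries and ratios — u1: -1/3 ≤ 0, skip; p: (7/3)/(1/3) = 7.
Smallest ratio is 7 in the row of p, so p leaves.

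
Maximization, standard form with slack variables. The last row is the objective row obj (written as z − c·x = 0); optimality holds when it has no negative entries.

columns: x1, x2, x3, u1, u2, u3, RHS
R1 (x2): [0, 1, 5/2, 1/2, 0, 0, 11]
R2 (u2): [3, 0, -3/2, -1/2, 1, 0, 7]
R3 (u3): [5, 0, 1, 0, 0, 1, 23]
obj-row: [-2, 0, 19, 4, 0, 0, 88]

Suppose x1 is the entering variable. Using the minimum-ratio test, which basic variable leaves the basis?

Column x1 entries and ratios — x2: 0 ≤ 0, skip; u2: 7/3 = 7/3; u3: 23/5 = 23/5.
Smallest ratio is 7/3 in the row of u2, so u2 leaves.

u2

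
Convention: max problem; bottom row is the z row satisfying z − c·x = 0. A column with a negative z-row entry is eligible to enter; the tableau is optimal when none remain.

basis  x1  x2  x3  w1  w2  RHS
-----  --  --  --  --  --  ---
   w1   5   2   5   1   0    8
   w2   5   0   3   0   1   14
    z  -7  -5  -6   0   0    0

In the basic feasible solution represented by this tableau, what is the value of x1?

x1 is not in the basis, so in the current basic feasible solution x1 = 0.

0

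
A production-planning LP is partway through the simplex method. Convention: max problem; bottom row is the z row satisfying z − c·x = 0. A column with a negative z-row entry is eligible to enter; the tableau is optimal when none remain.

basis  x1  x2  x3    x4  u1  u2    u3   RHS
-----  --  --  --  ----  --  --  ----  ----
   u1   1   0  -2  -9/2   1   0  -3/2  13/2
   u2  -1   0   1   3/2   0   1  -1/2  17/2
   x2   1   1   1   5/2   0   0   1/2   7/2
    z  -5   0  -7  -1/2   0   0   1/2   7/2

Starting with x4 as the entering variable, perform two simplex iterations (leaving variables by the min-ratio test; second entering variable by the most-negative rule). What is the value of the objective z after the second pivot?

Ratio test on column x4 — row 1: entry -9/2 ≤ 0; row 2: (17/2)/(3/2) = 17/3; row 3: (7/2)/(5/2) = 7/5. Minimum is 7/5 at row 3 (x2 leaves); pivot element 5/2.
Pivot on row 3; the z-row RHS becomes 7/2 − (-1/2)·(7/5) = 21/5.
Next entering variable (most negative z-row entry -34/5): x3.
Ratio test on column x3 — row 1: entry -1/5 ≤ 0; row 2: (32/5)/(2/5) = 16; row 3: (7/5)/(2/5) = 7/2. Minimum is 7/2 at row 3 (x4 leaves); pivot element 2/5.
After the second pivot the z-row RHS is 21/5 − (-34/5)·(7/2) = 28.

28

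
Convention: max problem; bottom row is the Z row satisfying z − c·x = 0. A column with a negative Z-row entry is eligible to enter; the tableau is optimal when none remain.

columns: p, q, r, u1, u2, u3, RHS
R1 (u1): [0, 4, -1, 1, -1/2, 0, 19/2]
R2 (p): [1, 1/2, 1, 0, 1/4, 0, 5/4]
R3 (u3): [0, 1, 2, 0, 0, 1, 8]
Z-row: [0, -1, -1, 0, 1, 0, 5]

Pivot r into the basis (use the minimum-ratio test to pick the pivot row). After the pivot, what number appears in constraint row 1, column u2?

-1/4

Ratio test on column r — row 1: entry -1 ≤ 0; row 2: (5/4)/1 = 5/4; row 3: 8/2 = 4. Minimum is 5/4 at row 2 (p leaves); pivot element 1.
Divide row 2 by 1; eliminate column r from the other rows.
Row 1 update in column u2: -1/2 − (-1)·(1/4) = -1/4.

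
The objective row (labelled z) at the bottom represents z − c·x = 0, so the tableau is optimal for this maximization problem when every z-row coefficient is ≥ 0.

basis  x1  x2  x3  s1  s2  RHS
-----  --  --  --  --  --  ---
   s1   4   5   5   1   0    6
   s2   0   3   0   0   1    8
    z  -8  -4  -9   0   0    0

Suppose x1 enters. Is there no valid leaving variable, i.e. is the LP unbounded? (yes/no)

Column x1 has positive entries in row(s) 1, so the ratio test bounds it — not unbounded.

no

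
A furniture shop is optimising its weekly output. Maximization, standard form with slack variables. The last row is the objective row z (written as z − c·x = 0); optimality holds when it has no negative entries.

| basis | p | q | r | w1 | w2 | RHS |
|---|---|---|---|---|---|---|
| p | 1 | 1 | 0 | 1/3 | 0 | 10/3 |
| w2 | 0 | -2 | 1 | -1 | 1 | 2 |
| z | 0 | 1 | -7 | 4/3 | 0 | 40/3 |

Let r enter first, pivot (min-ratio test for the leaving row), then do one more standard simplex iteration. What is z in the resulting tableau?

212/3

Ratio test on column r — row 1: entry 0 ≤ 0; row 2: 2/1 = 2. Minimum is 2 at row 2 (w2 leaves); pivot element 1.
Pivot on row 2; the z-row RHS becomes 40/3 − (-7)·2 = 82/3.
Next entering variable (most negative z-row entry -13): q.
Ratio test on column q — row 1: (10/3)/1 = 10/3; row 2: entry -2 ≤ 0. Minimum is 10/3 at row 1 (p leaves); pivot element 1.
After the second pivot the z-row RHS is 82/3 − (-13)·(10/3) = 212/3.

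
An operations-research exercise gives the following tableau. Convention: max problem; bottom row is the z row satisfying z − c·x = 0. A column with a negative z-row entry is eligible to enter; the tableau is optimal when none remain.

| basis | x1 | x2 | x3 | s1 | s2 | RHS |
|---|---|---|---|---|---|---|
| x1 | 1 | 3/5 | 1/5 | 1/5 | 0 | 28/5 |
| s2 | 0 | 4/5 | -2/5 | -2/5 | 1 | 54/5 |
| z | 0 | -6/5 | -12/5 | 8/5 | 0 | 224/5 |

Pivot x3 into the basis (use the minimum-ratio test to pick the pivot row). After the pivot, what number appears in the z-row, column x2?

Ratio test on column x3 — row 1: (28/5)/(1/5) = 28; row 2: entry -2/5 ≤ 0. Minimum is 28 at row 1 (x1 leaves); pivot element 1/5.
Divide row 1 by 1/5; eliminate column x3 from the other rows.
z-row update in column x2: -6/5 − (-12/5)·3 = 6.

6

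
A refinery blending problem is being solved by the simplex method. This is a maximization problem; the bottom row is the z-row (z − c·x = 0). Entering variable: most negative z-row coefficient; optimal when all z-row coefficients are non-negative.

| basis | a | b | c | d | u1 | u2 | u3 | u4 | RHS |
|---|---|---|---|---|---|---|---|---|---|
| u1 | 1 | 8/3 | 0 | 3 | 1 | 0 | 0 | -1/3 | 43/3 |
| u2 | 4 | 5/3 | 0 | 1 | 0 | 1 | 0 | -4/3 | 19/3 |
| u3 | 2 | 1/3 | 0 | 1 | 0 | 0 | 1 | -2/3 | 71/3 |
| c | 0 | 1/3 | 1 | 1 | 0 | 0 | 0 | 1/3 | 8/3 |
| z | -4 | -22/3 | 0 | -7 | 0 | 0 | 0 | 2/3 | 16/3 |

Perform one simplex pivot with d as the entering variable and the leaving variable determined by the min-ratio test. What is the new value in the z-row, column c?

7

Ratio test on column d — row 1: (43/3)/3 = 43/9; row 2: (19/3)/1 = 19/3; row 3: (71/3)/1 = 71/3; row 4: (8/3)/1 = 8/3. Minimum is 8/3 at row 4 (c leaves); pivot element 1.
Divide row 4 by 1; eliminate column d from the other rows.
z-row update in column c: 0 − (-7)·1 = 7.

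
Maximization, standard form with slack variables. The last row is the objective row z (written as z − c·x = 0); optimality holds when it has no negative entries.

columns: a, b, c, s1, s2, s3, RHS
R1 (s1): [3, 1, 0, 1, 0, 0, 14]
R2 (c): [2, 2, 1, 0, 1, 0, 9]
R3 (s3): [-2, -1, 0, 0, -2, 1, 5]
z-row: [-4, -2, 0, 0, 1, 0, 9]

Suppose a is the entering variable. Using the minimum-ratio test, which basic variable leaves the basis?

Column a entries and ratios — s1: 14/3 = 14/3; c: 9/2 = 9/2; s3: -2 ≤ 0, skip.
Smallest ratio is 9/2 in the row of c, so c leaves.

c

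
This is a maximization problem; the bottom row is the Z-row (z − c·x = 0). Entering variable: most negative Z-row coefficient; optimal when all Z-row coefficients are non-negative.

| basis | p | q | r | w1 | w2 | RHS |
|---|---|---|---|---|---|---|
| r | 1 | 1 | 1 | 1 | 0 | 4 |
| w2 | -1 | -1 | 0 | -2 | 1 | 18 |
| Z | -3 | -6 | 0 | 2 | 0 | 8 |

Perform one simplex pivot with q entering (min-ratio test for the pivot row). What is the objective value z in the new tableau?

32

Ratio test on column q — row 1: 4/1 = 4; row 2: entry -1 ≤ 0. Minimum is 4 at row 1 (r leaves); pivot element 1.
Pivot on row 1; the Z-row RHS becomes 8 − (-6)·4 = 32.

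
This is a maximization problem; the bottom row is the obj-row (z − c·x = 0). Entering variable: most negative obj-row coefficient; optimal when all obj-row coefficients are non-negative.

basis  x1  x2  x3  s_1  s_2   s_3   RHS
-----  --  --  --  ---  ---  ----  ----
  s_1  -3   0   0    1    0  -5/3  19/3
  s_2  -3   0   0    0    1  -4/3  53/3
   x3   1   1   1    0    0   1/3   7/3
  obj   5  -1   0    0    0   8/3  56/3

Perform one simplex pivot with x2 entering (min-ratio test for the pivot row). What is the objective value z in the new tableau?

Ratio test on column x2 — row 1: entry 0 ≤ 0; row 2: entry 0 ≤ 0; row 3: (7/3)/1 = 7/3. Minimum is 7/3 at row 3 (x3 leaves); pivot element 1.
Pivot on row 3; the obj-row RHS becomes 56/3 − (-1)·(7/3) = 21.

21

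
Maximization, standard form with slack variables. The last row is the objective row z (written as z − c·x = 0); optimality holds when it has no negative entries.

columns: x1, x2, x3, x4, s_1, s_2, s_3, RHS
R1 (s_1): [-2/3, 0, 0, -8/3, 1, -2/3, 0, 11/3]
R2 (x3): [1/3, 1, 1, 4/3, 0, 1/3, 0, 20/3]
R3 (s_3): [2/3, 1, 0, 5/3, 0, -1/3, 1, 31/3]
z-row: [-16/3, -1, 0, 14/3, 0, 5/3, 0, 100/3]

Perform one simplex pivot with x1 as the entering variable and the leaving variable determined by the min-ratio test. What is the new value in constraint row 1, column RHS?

Ratio test on column x1 — row 1: entry -2/3 ≤ 0; row 2: (20/3)/(1/3) = 20; row 3: (31/3)/(2/3) = 31/2. Minimum is 31/2 at row 3 (s_3 leaves); pivot element 2/3.
Divide row 3 by 2/3; eliminate column x1 from the other rows.
Row 1 update in column RHS: 11/3 − (-2/3)·(31/2) = 14.

14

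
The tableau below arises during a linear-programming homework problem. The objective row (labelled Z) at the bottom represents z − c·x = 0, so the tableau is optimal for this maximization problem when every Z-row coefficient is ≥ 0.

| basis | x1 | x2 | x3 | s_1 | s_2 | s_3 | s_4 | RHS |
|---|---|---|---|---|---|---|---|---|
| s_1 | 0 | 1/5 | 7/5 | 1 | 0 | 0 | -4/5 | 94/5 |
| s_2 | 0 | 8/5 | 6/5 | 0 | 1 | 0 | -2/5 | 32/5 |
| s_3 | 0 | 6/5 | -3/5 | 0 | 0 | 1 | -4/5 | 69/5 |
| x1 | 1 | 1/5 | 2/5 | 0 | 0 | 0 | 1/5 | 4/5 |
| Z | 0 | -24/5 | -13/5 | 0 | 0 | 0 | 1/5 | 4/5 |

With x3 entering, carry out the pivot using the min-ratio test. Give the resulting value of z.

Ratio test on column x3 — row 1: (94/5)/(7/5) = 94/7; row 2: (32/5)/(6/5) = 16/3; row 3: entry -3/5 ≤ 0; row 4: (4/5)/(2/5) = 2. Minimum is 2 at row 4 (x1 leaves); pivot element 2/5.
Pivot on row 4; the Z-row RHS becomes 4/5 − (-13/5)·2 = 6.

6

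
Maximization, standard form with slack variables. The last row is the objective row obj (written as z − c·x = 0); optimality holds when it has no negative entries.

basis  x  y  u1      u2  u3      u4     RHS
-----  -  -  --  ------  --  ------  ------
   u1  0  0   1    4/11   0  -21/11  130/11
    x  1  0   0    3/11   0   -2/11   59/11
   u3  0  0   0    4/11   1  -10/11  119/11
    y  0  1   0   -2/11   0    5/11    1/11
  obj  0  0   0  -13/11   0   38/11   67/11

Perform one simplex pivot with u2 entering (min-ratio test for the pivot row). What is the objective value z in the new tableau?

88/3

Ratio test on column u2 — row 1: (130/11)/(4/11) = 65/2; row 2: (59/11)/(3/11) = 59/3; row 3: (119/11)/(4/11) = 119/4; row 4: entry -2/11 ≤ 0. Minimum is 59/3 at row 2 (x leaves); pivot element 3/11.
Pivot on row 2; the obj-row RHS becomes 67/11 − (-13/11)·(59/3) = 88/3.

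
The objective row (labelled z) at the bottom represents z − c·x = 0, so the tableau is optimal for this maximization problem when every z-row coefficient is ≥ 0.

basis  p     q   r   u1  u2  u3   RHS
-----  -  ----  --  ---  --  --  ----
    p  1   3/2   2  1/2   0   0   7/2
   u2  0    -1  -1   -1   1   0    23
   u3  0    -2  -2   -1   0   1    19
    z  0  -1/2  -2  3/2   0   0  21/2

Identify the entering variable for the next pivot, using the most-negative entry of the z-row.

r

Negative z-row entries: q: -1/2, r: -2.
The most negative is -2 in column r, so r enters.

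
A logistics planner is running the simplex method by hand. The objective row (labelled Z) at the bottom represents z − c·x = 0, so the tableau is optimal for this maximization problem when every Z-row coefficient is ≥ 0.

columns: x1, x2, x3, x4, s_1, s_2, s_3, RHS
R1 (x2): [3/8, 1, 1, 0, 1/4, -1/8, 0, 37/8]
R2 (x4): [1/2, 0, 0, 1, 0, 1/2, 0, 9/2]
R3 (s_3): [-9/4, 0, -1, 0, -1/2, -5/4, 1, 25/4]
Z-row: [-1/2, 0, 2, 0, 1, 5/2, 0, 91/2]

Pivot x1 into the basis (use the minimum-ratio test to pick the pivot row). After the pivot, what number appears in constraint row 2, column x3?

0

Ratio test on column x1 — row 1: (37/8)/(3/8) = 37/3; row 2: (9/2)/(1/2) = 9; row 3: entry -9/4 ≤ 0. Minimum is 9 at row 2 (x4 leaves); pivot element 1/2.
Divide row 2 by 1/2; eliminate column x1 from the other rows.
In the new row 2, the x3 entry is the old entry divided by the pivot: 0/(1/2) = 0.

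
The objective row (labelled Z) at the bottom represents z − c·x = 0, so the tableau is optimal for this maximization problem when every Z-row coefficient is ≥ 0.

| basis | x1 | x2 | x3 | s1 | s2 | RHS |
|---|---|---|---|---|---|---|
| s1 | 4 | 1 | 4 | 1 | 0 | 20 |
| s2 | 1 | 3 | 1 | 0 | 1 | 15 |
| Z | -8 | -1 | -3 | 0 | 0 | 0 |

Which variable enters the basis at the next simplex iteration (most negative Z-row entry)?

x1

Negative Z-row entries: x1: -8, x2: -1, x3: -3.
The most negative is -8 in column x1, so x1 enters.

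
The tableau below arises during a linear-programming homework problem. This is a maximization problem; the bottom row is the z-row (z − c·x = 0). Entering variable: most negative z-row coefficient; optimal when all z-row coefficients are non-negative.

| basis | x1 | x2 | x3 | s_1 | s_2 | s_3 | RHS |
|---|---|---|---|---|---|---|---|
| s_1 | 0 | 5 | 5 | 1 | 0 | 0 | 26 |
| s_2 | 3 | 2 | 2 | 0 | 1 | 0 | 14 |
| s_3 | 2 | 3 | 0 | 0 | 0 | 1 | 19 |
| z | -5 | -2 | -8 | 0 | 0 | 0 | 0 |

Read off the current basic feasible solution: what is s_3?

19

s_3 is basic (row 3); its value is the RHS of that row, 19.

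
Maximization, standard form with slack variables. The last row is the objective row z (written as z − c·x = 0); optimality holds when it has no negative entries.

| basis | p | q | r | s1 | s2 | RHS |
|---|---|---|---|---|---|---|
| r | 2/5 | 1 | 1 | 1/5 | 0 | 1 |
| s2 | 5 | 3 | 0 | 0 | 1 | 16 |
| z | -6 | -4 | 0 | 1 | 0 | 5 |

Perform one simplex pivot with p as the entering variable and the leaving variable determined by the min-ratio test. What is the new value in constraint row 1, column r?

5/2

Ratio test on column p — row 1: 1/(2/5) = 5/2; row 2: 16/5 = 16/5. Minimum is 5/2 at row 1 (r leaves); pivot element 2/5.
Divide row 1 by 2/5; eliminate column p from the other rows.
In the new row 1, the r entry is the old entry divided by the pivot: 1/(2/5) = 5/2.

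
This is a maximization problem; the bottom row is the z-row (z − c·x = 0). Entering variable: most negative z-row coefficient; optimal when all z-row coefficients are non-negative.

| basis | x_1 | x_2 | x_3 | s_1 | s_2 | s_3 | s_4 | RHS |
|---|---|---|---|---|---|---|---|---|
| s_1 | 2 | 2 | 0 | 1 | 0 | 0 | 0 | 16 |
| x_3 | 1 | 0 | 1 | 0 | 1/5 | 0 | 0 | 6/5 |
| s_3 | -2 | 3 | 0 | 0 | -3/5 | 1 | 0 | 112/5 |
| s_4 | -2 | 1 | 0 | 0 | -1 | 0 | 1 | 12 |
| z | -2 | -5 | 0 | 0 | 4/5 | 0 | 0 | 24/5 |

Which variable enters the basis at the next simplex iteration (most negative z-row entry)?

Negative z-row entries: x_1: -2, x_2: -5.
The most negative is -5 in column x_2, so x_2 enters.

x_2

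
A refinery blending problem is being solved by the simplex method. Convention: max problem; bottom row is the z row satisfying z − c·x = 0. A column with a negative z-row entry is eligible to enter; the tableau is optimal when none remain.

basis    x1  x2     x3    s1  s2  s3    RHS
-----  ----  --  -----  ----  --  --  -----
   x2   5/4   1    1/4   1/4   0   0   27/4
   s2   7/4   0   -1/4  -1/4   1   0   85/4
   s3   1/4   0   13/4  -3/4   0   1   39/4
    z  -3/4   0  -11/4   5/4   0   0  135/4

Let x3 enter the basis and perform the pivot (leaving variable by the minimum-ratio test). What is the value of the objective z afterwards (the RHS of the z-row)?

42

Ratio test on column x3 — row 1: (27/4)/(1/4) = 27; row 2: entry -1/4 ≤ 0; row 3: (39/4)/(13/4) = 3. Minimum is 3 at row 3 (s3 leaves); pivot element 13/4.
Pivot on row 3; the z-row RHS becomes 135/4 − (-11/4)·3 = 42.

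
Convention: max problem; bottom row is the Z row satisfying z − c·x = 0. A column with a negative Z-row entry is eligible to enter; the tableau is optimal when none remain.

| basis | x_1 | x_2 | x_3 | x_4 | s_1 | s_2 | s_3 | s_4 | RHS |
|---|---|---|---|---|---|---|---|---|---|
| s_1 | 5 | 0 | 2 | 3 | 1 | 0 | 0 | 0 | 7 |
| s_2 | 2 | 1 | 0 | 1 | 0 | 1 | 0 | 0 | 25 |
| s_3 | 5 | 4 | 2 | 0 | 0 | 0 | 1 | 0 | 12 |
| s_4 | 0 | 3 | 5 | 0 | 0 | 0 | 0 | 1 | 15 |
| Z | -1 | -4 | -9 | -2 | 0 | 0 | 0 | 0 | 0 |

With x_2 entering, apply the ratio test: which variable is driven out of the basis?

s_3

Column x_2 entries and ratios — s_1: 0 ≤ 0, skip; s_2: 25/1 = 25; s_3: 12/4 = 3; s_4: 15/3 = 5.
Smallest ratio is 3 in the row of s_3, so s_3 leaves.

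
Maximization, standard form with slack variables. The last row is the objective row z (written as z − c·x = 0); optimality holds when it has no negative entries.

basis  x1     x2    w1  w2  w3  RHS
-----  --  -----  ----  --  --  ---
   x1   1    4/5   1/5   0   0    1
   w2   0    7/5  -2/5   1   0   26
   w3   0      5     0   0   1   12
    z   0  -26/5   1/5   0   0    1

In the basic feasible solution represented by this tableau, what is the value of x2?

0

x2 is not in the basis, so in the current basic feasible solution x2 = 0.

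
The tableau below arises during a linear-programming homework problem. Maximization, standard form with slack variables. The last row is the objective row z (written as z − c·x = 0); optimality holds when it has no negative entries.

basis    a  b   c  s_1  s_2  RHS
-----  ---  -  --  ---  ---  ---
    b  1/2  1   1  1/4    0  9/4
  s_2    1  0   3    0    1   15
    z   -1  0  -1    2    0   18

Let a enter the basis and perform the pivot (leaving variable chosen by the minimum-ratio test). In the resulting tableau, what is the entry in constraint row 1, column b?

2

Ratio test on column a — row 1: (9/4)/(1/2) = 9/2; row 2: 15/1 = 15. Minimum is 9/2 at row 1 (b leaves); pivot element 1/2.
Divide row 1 by 1/2; eliminate column a from the other rows.
In the new row 1, the b entry is the old entry divided by the pivot: 1/(1/2) = 2.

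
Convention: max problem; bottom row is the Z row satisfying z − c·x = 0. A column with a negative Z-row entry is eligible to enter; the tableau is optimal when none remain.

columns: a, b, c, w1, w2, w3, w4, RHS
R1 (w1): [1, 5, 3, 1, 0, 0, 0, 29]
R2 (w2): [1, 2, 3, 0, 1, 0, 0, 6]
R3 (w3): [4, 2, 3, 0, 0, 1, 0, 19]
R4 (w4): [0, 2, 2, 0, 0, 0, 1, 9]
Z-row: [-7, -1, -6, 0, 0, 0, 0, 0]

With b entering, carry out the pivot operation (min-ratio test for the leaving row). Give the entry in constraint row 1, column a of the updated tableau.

Ratio test on column b — row 1: 29/5 = 29/5; row 2: 6/2 = 3; row 3: 19/2 = 19/2; row 4: 9/2 = 9/2. Minimum is 3 at row 2 (w2 leaves); pivot element 2.
Divide row 2 by 2; eliminate column b from the other rows.
Row 1 update in column a: 1 − 5·(1/2) = -3/2.

-3/2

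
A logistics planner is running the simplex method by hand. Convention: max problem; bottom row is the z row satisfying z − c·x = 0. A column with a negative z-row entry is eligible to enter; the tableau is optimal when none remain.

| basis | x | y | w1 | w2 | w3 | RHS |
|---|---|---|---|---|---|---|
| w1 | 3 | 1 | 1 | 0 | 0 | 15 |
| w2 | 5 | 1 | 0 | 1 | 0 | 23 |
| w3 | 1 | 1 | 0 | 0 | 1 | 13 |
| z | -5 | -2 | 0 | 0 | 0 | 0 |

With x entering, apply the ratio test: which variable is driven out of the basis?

w2

Column x entries and ratios — w1: 15/3 = 5; w2: 23/5 = 23/5; w3: 13/1 = 13.
Smallest ratio is 23/5 in the row of w2, so w2 leaves.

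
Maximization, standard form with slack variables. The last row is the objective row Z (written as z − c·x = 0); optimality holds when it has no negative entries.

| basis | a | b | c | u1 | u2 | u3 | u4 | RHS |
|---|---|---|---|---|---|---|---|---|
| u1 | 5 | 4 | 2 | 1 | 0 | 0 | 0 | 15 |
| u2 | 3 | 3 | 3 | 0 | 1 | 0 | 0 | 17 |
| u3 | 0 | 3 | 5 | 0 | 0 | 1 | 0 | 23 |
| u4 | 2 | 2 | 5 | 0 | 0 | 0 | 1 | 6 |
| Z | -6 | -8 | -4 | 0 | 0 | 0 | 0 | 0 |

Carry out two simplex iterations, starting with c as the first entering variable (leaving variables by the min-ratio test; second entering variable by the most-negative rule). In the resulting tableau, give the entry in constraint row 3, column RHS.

14

Ratio test on column c — row 1: 15/2 = 15/2; row 2: 17/3 = 17/3; row 3: 23/5 = 23/5; row 4: 6/5 = 6/5. Minimum is 6/5 at row 4 (u4 leaves); pivot element 5.
Divide row 4 by 5; eliminate column c from the other rows.
Second iteration: most negative Z-row entry is -32/5 in column b, so b enters.
Ratio test on column b — row 1: (63/5)/(16/5) = 63/16; row 2: (67/5)/(9/5) = 67/9; row 3: 17/1 = 17; row 4: (6/5)/(2/5) = 3. Minimum is 3 at row 4 (c leaves); pivot element 2/5.
Divide row 4 by 2/5; eliminate column b from the other rows.
After both pivots, the entry at constraint row 3, column RHS is 14.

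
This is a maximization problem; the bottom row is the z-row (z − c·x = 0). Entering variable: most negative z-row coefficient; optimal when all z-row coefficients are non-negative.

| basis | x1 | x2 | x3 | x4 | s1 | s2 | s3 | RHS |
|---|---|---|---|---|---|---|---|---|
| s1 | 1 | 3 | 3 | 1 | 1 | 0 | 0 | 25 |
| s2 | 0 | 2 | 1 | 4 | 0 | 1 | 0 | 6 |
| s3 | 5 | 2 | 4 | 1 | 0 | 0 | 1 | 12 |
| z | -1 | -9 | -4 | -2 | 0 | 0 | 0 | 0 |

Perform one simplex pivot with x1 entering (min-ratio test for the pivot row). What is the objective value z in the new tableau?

Ratio test on column x1 — row 1: 25/1 = 25; row 2: entry 0 ≤ 0; row 3: 12/5 = 12/5. Minimum is 12/5 at row 3 (s3 leaves); pivot element 5.
Pivot on row 3; the z-row RHS becomes 0 − (-1)·(12/5) = 12/5.

12/5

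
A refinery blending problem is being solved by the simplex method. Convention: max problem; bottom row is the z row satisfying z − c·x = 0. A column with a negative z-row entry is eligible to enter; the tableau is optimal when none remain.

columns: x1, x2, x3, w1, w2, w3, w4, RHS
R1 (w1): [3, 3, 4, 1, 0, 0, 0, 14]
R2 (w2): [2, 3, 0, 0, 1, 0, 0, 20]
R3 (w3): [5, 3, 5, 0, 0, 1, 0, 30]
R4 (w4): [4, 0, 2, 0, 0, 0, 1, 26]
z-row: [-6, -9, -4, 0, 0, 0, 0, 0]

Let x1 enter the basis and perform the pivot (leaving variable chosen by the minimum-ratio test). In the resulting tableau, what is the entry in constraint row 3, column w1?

Ratio test on column x1 — row 1: 14/3 = 14/3; row 2: 20/2 = 10; row 3: 30/5 = 6; row 4: 26/4 = 13/2. Minimum is 14/3 at row 1 (w1 leaves); pivot element 3.
Divide row 1 by 3; eliminate column x1 from the other rows.
Row 3 update in column w1: 0 − 5·(1/3) = -5/3.

-5/3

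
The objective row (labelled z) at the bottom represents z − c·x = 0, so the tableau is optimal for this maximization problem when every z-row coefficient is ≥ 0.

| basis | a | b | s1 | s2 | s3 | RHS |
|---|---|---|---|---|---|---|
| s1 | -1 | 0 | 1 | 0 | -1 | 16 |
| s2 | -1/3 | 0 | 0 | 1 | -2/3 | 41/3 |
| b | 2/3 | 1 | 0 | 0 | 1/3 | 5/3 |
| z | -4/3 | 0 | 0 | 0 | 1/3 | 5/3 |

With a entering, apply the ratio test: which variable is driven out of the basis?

b

Column a entries and ratios — s1: -1 ≤ 0, skip; s2: -1/3 ≤ 0, skip; b: (5/3)/(2/3) = 5/2.
Smallest ratio is 5/2 in the row of b, so b leaves.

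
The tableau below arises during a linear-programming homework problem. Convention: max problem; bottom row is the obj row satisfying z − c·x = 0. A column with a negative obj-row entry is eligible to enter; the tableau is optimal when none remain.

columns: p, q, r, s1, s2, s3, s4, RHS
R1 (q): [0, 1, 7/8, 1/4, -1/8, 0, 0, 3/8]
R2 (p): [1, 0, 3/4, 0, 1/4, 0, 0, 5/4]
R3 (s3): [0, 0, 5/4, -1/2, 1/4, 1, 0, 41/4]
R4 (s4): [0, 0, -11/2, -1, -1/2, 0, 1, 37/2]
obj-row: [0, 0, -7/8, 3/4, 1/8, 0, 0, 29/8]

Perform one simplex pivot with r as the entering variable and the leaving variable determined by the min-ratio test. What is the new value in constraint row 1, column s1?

Ratio test on column r — row 1: (3/8)/(7/8) = 3/7; row 2: (5/4)/(3/4) = 5/3; row 3: (41/4)/(5/4) = 41/5; row 4: entry -11/2 ≤ 0. Minimum is 3/7 at row 1 (q leaves); pivot element 7/8.
Divide row 1 by 7/8; eliminate column r from the other rows.
In the new row 1, the s1 entry is the old entry divided by the pivot: (1/4)/(7/8) = 2/7.

2/7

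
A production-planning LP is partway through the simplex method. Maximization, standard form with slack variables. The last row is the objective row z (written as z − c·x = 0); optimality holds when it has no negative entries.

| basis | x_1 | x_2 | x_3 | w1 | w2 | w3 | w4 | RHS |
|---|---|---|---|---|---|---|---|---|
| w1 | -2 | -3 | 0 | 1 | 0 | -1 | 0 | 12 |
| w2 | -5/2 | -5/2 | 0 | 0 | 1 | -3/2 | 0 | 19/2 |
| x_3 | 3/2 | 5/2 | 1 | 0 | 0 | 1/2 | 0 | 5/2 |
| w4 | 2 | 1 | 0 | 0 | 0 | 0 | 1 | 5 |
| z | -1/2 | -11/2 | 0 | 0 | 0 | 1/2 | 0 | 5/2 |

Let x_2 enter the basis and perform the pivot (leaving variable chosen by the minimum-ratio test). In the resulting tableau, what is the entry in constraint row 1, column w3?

-2/5

Ratio test on column x_2 — row 1: entry -3 ≤ 0; row 2: entry -5/2 ≤ 0; row 3: (5/2)/(5/2) = 1; row 4: 5/1 = 5. Minimum is 1 at row 3 (x_3 leaves); pivot element 5/2.
Divide row 3 by 5/2; eliminate column x_2 from the other rows.
Row 1 update in column w3: -1 − (-3)·(1/5) = -2/5.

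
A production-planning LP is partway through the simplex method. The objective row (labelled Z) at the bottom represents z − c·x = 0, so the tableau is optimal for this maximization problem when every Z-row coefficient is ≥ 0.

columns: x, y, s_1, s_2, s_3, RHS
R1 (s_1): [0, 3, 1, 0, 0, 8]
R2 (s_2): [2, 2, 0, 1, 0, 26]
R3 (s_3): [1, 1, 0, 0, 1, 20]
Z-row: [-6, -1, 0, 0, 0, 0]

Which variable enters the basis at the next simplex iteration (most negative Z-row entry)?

x

Negative Z-row entries: x: -6, y: -1.
The most negative is -6 in column x, so x enters.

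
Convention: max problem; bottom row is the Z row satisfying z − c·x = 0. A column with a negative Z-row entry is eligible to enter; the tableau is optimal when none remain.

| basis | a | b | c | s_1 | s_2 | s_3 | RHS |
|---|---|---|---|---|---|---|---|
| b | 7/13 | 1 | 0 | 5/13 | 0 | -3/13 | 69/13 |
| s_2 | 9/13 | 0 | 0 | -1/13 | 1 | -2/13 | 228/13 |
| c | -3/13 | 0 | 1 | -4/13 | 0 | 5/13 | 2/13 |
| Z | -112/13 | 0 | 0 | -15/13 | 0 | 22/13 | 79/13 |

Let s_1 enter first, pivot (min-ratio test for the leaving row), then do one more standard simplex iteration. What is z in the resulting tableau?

91

Ratio test on column s_1 — row 1: (69/13)/(5/13) = 69/5; row 2: entry -1/13 ≤ 0; row 3: entry -4/13 ≤ 0. Minimum is 69/5 at row 1 (b leaves); pivot element 5/13.
Pivot on row 1; the Z-row RHS becomes 79/13 − (-15/13)·(69/5) = 22.
Next entering variable (most negative Z-row entry -7): a.
Ratio test on column a — row 1: (69/5)/(7/5) = 69/7; row 2: (93/5)/(4/5) = 93/4; row 3: (22/5)/(1/5) = 22. Minimum is 69/7 at row 1 (s_1 leaves); pivot element 7/5.
After the second pivot the Z-row RHS is 22 − (-7)·(69/7) = 91.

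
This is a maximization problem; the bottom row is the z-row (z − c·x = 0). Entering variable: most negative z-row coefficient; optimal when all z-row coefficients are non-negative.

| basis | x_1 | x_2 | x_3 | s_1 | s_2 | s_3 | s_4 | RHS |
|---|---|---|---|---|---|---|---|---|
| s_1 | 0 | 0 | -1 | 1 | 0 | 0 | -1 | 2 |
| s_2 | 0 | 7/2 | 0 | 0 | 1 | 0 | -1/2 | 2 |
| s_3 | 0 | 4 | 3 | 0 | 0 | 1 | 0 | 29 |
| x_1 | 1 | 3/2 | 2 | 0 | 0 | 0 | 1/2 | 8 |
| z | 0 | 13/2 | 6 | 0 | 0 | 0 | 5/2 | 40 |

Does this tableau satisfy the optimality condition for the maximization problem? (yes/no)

yes

Every z-row coefficient is ≥ 0, so the tableau is optimal.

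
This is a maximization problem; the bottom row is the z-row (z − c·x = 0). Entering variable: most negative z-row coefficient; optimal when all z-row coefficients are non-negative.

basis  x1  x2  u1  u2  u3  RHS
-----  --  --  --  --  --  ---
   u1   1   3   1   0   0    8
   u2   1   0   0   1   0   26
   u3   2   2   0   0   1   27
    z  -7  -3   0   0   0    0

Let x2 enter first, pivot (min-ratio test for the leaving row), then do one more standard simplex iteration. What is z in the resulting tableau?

Ratio test on column x2 — row 1: 8/3 = 8/3; row 2: entry 0 ≤ 0; row 3: 27/2 = 27/2. Minimum is 8/3 at row 1 (u1 leaves); pivot element 3.
Pivot on row 1; the z-row RHS becomes 0 − (-3)·(8/3) = 8.
Next entering variable (most negative z-row entry -6): x1.
Ratio test on column x1 — row 1: (8/3)/(1/3) = 8; row 2: 26/1 = 26; row 3: (65/3)/(4/3) = 65/4. Minimum is 8 at row 1 (x2 leaves); pivot element 1/3.
After the second pivot the z-row RHS is 8 − (-6)·8 = 56.

56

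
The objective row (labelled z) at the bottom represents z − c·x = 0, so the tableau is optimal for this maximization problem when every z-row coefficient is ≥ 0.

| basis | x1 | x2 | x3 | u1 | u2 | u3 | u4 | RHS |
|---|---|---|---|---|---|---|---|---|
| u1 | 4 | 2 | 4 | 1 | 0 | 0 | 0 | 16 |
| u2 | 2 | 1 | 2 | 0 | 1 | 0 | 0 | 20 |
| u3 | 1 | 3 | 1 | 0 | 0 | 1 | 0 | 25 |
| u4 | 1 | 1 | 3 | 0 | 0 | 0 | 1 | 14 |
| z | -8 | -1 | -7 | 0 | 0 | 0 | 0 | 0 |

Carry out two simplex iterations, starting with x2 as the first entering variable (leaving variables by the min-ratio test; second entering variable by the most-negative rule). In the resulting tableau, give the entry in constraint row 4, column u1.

-1/4

Ratio test on column x2 — row 1: 16/2 = 8; row 2: 20/1 = 20; row 3: 25/3 = 25/3; row 4: 14/1 = 14. Minimum is 8 at row 1 (u1 leaves); pivot element 2.
Divide row 1 by 2; eliminate column x2 from the other rows.
Second iteration: most negative z-row entry is -6 in column x1, so x1 enters.
Ratio test on column x1 — row 1: 8/2 = 4; row 2: entry 0 ≤ 0; row 3: entry -5 ≤ 0; row 4: entry -1 ≤ 0. Minimum is 4 at row 1 (x2 leaves); pivot element 2.
Divide row 1 by 2; eliminate column x1 from the other rows.
After both pivots, the entry at constraint row 4, column u1 is -1/4.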